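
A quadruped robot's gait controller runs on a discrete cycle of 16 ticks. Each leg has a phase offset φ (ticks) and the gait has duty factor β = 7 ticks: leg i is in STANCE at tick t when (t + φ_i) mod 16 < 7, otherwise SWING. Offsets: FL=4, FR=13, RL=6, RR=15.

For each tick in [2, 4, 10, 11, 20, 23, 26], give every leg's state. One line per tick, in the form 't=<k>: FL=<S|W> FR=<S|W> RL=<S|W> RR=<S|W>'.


t=2: FL=S FR=W RL=W RR=S
t=4: FL=W FR=S RL=W RR=S
t=10: FL=W FR=W RL=S RR=W
t=11: FL=W FR=W RL=S RR=W
t=20: FL=W FR=S RL=W RR=S
t=23: FL=W FR=S RL=W RR=S
t=26: FL=W FR=W RL=S RR=W

t=2: phase=(6,15,8,1) vs β=7 → FL=S FR=W RL=W RR=S
t=4: phase=(8,1,10,3) vs β=7 → FL=W FR=S RL=W RR=S
t=10: phase=(14,7,0,9) vs β=7 → FL=W FR=W RL=S RR=W
t=11: phase=(15,8,1,10) vs β=7 → FL=W FR=W RL=S RR=W
t=20: phase=(8,1,10,3) vs β=7 → FL=W FR=S RL=W RR=S
t=23: phase=(11,4,13,6) vs β=7 → FL=W FR=S RL=W RR=S
t=26: phase=(14,7,0,9) vs β=7 → FL=W FR=W RL=S RR=W


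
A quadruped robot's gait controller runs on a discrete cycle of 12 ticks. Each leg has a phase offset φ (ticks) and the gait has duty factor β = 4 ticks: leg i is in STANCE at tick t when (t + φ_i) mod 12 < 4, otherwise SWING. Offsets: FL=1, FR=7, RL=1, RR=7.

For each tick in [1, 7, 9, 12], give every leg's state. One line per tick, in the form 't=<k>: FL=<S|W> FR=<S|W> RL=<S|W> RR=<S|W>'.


t=1: phase=(2,8,2,8) vs β=4 → FL=S FR=W RL=S RR=W
t=7: phase=(8,2,8,2) vs β=4 → FL=W FR=S RL=W RR=S
t=9: phase=(10,4,10,4) vs β=4 → FL=W FR=W RL=W RR=W
t=12: phase=(1,7,1,7) vs β=4 → FL=S FR=W RL=S RR=W

t=1: FL=S FR=W RL=S RR=W
t=7: FL=W FR=S RL=W RR=S
t=9: FL=W FR=W RL=W RR=W
t=12: FL=S FR=W RL=S RR=W


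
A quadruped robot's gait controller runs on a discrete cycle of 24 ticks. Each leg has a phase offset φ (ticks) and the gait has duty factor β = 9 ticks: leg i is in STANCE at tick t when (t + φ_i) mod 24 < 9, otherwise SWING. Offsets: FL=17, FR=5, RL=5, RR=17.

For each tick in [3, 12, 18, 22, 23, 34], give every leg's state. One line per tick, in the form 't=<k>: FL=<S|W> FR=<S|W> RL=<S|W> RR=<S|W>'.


t=3: phase=(20,8,8,20) vs β=9 → FL=W FR=S RL=S RR=W
t=12: phase=(5,17,17,5) vs β=9 → FL=S FR=W RL=W RR=S
t=18: phase=(11,23,23,11) vs β=9 → FL=W FR=W RL=W RR=W
t=22: phase=(15,3,3,15) vs β=9 → FL=W FR=S RL=S RR=W
t=23: phase=(16,4,4,16) vs β=9 → FL=W FR=S RL=S RR=W
t=34: phase=(3,15,15,3) vs β=9 → FL=S FR=W RL=W RR=S

t=3: FL=W FR=S RL=S RR=W
t=12: FL=S FR=W RL=W RR=S
t=18: FL=W FR=W RL=W RR=W
t=22: FL=W FR=S RL=S RR=W
t=23: FL=W FR=S RL=S RR=W
t=34: FL=S FR=W RL=W RR=S


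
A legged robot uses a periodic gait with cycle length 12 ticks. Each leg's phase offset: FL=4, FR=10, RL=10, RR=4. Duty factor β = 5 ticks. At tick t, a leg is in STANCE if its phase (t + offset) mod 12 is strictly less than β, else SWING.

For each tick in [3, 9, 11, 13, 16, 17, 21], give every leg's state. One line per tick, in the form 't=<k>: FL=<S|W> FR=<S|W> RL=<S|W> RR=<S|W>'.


t=3: FL=W FR=S RL=S RR=W
t=9: FL=S FR=W RL=W RR=S
t=11: FL=S FR=W RL=W RR=S
t=13: FL=W FR=W RL=W RR=W
t=16: FL=W FR=S RL=S RR=W
t=17: FL=W FR=S RL=S RR=W
t=21: FL=S FR=W RL=W RR=S

t=3: phase=(7,1,1,7) vs β=5 → FL=W FR=S RL=S RR=W
t=9: phase=(1,7,7,1) vs β=5 → FL=S FR=W RL=W RR=S
t=11: phase=(3,9,9,3) vs β=5 → FL=S FR=W RL=W RR=S
t=13: phase=(5,11,11,5) vs β=5 → FL=W FR=W RL=W RR=W
t=16: phase=(8,2,2,8) vs β=5 → FL=W FR=S RL=S RR=W
t=17: phase=(9,3,3,9) vs β=5 → FL=W FR=S RL=S RR=W
t=21: phase=(1,7,7,1) vs β=5 → FL=S FR=W RL=W RR=S


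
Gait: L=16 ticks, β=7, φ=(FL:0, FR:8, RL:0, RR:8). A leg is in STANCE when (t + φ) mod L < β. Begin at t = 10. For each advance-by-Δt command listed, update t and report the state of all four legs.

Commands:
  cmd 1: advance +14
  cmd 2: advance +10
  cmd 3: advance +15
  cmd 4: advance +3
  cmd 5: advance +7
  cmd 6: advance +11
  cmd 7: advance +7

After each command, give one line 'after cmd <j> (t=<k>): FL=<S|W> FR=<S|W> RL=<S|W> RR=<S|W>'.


start t=10: FL=W FR=S RL=W RR=S
cmd 1: advance +14 → t=24, phase=(8,0,8,0) → FL=W FR=S RL=W RR=S
cmd 2: advance +10 → t=34, phase=(2,10,2,10) → FL=S FR=W RL=S RR=W
cmd 3: advance +15 → t=49, phase=(1,9,1,9) → FL=S FR=W RL=S RR=W
cmd 4: advance +3 → t=52, phase=(4,12,4,12) → FL=S FR=W RL=S RR=W
cmd 5: advance +7 → t=59, phase=(11,3,11,3) → FL=W FR=S RL=W RR=S
cmd 6: advance +11 → t=70, phase=(6,14,6,14) → FL=S FR=W RL=S RR=W
cmd 7: advance +7 → t=77, phase=(13,5,13,5) → FL=W FR=S RL=W RR=S

after cmd 1 (t=24): FL=W FR=S RL=W RR=S
after cmd 2 (t=34): FL=S FR=W RL=S RR=W
after cmd 3 (t=49): FL=S FR=W RL=S RR=W
after cmd 4 (t=52): FL=S FR=W RL=S RR=W
after cmd 5 (t=59): FL=W FR=S RL=W RR=S
after cmd 6 (t=70): FL=S FR=W RL=S RR=W
after cmd 7 (t=77): FL=W FR=S RL=W RR=S


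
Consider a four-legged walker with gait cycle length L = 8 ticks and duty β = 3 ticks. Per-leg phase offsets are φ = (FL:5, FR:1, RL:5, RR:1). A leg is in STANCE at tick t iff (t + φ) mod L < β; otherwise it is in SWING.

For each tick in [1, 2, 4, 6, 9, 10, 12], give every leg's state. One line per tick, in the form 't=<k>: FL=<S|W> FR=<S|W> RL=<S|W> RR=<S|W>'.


t=1: FL=W FR=S RL=W RR=S
t=2: FL=W FR=W RL=W RR=W
t=4: FL=S FR=W RL=S RR=W
t=6: FL=W FR=W RL=W RR=W
t=9: FL=W FR=S RL=W RR=S
t=10: FL=W FR=W RL=W RR=W
t=12: FL=S FR=W RL=S RR=W

t=1: phase=(6,2,6,2) vs β=3 → FL=W FR=S RL=W RR=S
t=2: phase=(7,3,7,3) vs β=3 → FL=W FR=W RL=W RR=W
t=4: phase=(1,5,1,5) vs β=3 → FL=S FR=W RL=S RR=W
t=6: phase=(3,7,3,7) vs β=3 → FL=W FR=W RL=W RR=W
t=9: phase=(6,2,6,2) vs β=3 → FL=W FR=S RL=W RR=S
t=10: phase=(7,3,7,3) vs β=3 → FL=W FR=W RL=W RR=W
t=12: phase=(1,5,1,5) vs β=3 → FL=S FR=W RL=S RR=W


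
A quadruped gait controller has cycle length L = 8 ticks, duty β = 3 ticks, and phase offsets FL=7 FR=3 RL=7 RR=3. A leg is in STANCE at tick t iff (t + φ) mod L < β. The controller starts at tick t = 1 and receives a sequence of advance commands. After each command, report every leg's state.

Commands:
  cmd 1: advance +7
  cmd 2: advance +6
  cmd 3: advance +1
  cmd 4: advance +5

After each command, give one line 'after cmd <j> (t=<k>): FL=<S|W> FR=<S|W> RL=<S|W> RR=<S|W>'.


start t=1: FL=S FR=W RL=S RR=W
cmd 1: advance +7 → t=8, phase=(7,3,7,3) → FL=W FR=W RL=W RR=W
cmd 2: advance +6 → t=14, phase=(5,1,5,1) → FL=W FR=S RL=W RR=S
cmd 3: advance +1 → t=15, phase=(6,2,6,2) → FL=W FR=S RL=W RR=S
cmd 4: advance +5 → t=20, phase=(3,7,3,7) → FL=W FR=W RL=W RR=W

after cmd 1 (t=8): FL=W FR=W RL=W RR=W
after cmd 2 (t=14): FL=W FR=S RL=W RR=S
after cmd 3 (t=15): FL=W FR=S RL=W RR=S
after cmd 4 (t=20): FL=W FR=W RL=W RR=W


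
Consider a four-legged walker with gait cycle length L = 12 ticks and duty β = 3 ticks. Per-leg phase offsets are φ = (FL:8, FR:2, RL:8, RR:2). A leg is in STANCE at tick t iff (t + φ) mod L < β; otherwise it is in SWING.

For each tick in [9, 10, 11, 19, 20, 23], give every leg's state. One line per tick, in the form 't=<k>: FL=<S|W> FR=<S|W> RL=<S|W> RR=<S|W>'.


t=9: phase=(5,11,5,11) vs β=3 → FL=W FR=W RL=W RR=W
t=10: phase=(6,0,6,0) vs β=3 → FL=W FR=S RL=W RR=S
t=11: phase=(7,1,7,1) vs β=3 → FL=W FR=S RL=W RR=S
t=19: phase=(3,9,3,9) vs β=3 → FL=W FR=W RL=W RR=W
t=20: phase=(4,10,4,10) vs β=3 → FL=W FR=W RL=W RR=W
t=23: phase=(7,1,7,1) vs β=3 → FL=W FR=S RL=W RR=S

t=9: FL=W FR=W RL=W RR=W
t=10: FL=W FR=S RL=W RR=S
t=11: FL=W FR=S RL=W RR=S
t=19: FL=W FR=W RL=W RR=W
t=20: FL=W FR=W RL=W RR=W
t=23: FL=W FR=S RL=W RR=S


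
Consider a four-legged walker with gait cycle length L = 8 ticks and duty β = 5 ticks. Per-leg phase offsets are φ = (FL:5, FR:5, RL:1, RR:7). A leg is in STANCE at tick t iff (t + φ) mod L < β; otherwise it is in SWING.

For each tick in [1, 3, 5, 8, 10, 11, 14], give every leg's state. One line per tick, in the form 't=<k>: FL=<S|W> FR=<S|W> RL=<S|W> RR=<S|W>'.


t=1: phase=(6,6,2,0) vs β=5 → FL=W FR=W RL=S RR=S
t=3: phase=(0,0,4,2) vs β=5 → FL=S FR=S RL=S RR=S
t=5: phase=(2,2,6,4) vs β=5 → FL=S FR=S RL=W RR=S
t=8: phase=(5,5,1,7) vs β=5 → FL=W FR=W RL=S RR=W
t=10: phase=(7,7,3,1) vs β=5 → FL=W FR=W RL=S RR=S
t=11: phase=(0,0,4,2) vs β=5 → FL=S FR=S RL=S RR=S
t=14: phase=(3,3,7,5) vs β=5 → FL=S FR=S RL=W RR=W

t=1: FL=W FR=W RL=S RR=S
t=3: FL=S FR=S RL=S RR=S
t=5: FL=S FR=S RL=W RR=S
t=8: FL=W FR=W RL=S RR=W
t=10: FL=W FR=W RL=S RR=S
t=11: FL=S FR=S RL=S RR=S
t=14: FL=S FR=S RL=W RR=W


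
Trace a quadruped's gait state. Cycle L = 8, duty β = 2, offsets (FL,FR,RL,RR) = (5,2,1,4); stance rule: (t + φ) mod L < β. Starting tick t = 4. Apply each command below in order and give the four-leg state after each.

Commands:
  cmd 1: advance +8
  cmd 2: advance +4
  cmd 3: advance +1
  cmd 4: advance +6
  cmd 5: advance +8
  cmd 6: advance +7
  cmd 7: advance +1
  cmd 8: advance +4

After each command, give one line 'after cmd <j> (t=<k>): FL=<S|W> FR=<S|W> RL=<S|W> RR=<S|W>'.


start t=4: FL=S FR=W RL=W RR=S
cmd 1: advance +8 → t=12, phase=(1,6,5,0) → FL=S FR=W RL=W RR=S
cmd 2: advance +4 → t=16, phase=(5,2,1,4) → FL=W FR=W RL=S RR=W
cmd 3: advance +1 → t=17, phase=(6,3,2,5) → FL=W FR=W RL=W RR=W
cmd 4: advance +6 → t=23, phase=(4,1,0,3) → FL=W FR=S RL=S RR=W
cmd 5: advance +8 → t=31, phase=(4,1,0,3) → FL=W FR=S RL=S RR=W
cmd 6: advance +7 → t=38, phase=(3,0,7,2) → FL=W FR=S RL=W RR=W
cmd 7: advance +1 → t=39, phase=(4,1,0,3) → FL=W FR=S RL=S RR=W
cmd 8: advance +4 → t=43, phase=(0,5,4,7) → FL=S FR=W RL=W RR=W

after cmd 1 (t=12): FL=S FR=W RL=W RR=S
after cmd 2 (t=16): FL=W FR=W RL=S RR=W
after cmd 3 (t=17): FL=W FR=W RL=W RR=W
after cmd 4 (t=23): FL=W FR=S RL=S RR=W
after cmd 5 (t=31): FL=W FR=S RL=S RR=W
after cmd 6 (t=38): FL=W FR=S RL=W RR=W
after cmd 7 (t=39): FL=W FR=S RL=S RR=W
after cmd 8 (t=43): FL=S FR=W RL=W RR=W


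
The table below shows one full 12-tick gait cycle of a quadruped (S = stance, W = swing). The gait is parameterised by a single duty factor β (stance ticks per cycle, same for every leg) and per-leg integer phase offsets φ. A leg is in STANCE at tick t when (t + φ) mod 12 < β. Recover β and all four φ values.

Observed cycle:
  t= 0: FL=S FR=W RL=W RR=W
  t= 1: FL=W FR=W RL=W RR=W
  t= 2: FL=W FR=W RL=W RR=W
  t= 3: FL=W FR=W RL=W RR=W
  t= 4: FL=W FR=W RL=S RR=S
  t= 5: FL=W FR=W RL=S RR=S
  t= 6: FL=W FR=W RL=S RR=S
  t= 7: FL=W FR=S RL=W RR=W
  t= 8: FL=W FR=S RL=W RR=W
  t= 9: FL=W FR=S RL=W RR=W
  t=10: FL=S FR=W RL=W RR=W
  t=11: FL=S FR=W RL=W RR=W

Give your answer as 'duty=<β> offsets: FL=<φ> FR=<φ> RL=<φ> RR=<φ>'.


duty=3 offsets: FL=2 FR=5 RL=8 RR=8

duty β = stance ticks per leg = 3
FL: stance ticks = 3; W→S at t=10 → φ=2
FR: stance ticks = 3; W→S at t=7 → φ=5
RL: stance ticks = 3; W→S at t=4 → φ=8
RR: stance ticks = 3; W→S at t=4 → φ=8


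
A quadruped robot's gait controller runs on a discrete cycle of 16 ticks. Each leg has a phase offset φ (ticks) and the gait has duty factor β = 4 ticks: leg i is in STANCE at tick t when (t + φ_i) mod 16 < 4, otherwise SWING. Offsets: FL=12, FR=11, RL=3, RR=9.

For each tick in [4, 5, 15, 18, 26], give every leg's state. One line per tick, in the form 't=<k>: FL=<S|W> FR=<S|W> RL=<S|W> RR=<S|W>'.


t=4: phase=(0,15,7,13) vs β=4 → FL=S FR=W RL=W RR=W
t=5: phase=(1,0,8,14) vs β=4 → FL=S FR=S RL=W RR=W
t=15: phase=(11,10,2,8) vs β=4 → FL=W FR=W RL=S RR=W
t=18: phase=(14,13,5,11) vs β=4 → FL=W FR=W RL=W RR=W
t=26: phase=(6,5,13,3) vs β=4 → FL=W FR=W RL=W RR=S

t=4: FL=S FR=W RL=W RR=W
t=5: FL=S FR=S RL=W RR=W
t=15: FL=W FR=W RL=S RR=W
t=18: FL=W FR=W RL=W RR=W
t=26: FL=W FR=W RL=W RR=S


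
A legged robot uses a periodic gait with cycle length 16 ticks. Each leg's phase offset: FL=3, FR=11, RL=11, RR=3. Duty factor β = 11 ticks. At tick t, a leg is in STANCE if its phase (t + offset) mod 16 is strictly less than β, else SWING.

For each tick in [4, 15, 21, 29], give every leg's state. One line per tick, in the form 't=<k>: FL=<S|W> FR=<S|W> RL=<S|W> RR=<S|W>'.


t=4: FL=S FR=W RL=W RR=S
t=15: FL=S FR=S RL=S RR=S
t=21: FL=S FR=S RL=S RR=S
t=29: FL=S FR=S RL=S RR=S

t=4: phase=(7,15,15,7) vs β=11 → FL=S FR=W RL=W RR=S
t=15: phase=(2,10,10,2) vs β=11 → FL=S FR=S RL=S RR=S
t=21: phase=(8,0,0,8) vs β=11 → FL=S FR=S RL=S RR=S
t=29: phase=(0,8,8,0) vs β=11 → FL=S FR=S RL=S RR=S


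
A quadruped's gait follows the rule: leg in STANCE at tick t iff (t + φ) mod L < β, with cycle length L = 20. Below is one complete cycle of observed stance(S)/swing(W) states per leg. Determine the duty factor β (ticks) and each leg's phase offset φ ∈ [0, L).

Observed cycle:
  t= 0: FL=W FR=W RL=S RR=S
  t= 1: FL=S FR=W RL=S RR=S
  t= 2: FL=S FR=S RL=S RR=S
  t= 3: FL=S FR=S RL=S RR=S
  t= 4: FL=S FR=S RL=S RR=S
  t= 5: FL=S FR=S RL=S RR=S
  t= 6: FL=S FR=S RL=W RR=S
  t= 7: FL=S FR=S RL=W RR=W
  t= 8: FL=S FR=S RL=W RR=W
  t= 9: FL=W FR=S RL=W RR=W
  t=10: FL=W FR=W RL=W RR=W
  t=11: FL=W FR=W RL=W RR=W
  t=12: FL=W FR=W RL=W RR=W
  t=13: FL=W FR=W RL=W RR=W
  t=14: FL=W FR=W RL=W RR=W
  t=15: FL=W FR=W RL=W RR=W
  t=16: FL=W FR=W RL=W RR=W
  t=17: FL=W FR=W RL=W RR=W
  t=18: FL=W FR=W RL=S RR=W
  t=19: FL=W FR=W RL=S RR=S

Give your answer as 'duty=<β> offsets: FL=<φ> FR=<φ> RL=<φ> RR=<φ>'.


duty β = stance ticks per leg = 8
FL: stance ticks = 8; W→S at t=1 → φ=19
FR: stance ticks = 8; W→S at t=2 → φ=18
RL: stance ticks = 8; W→S at t=18 → φ=2
RR: stance ticks = 8; W→S at t=19 → φ=1

duty=8 offsets: FL=19 FR=18 RL=2 RR=1


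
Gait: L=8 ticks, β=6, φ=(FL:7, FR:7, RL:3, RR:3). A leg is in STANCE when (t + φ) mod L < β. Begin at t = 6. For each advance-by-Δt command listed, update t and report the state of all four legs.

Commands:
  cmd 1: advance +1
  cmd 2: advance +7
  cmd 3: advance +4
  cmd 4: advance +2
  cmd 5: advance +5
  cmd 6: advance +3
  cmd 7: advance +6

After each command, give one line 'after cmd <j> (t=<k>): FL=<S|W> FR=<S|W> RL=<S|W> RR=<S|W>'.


start t=6: FL=S FR=S RL=S RR=S
cmd 1: advance +1 → t=7, phase=(6,6,2,2) → FL=W FR=W RL=S RR=S
cmd 2: advance +7 → t=14, phase=(5,5,1,1) → FL=S FR=S RL=S RR=S
cmd 3: advance +4 → t=18, phase=(1,1,5,5) → FL=S FR=S RL=S RR=S
cmd 4: advance +2 → t=20, phase=(3,3,7,7) → FL=S FR=S RL=W RR=W
cmd 5: advance +5 → t=25, phase=(0,0,4,4) → FL=S FR=S RL=S RR=S
cmd 6: advance +3 → t=28, phase=(3,3,7,7) → FL=S FR=S RL=W RR=W
cmd 7: advance +6 → t=34, phase=(1,1,5,5) → FL=S FR=S RL=S RR=S

after cmd 1 (t=7): FL=W FR=W RL=S RR=S
after cmd 2 (t=14): FL=S FR=S RL=S RR=S
after cmd 3 (t=18): FL=S FR=S RL=S RR=S
after cmd 4 (t=20): FL=S FR=S RL=W RR=W
after cmd 5 (t=25): FL=S FR=S RL=S RR=S
after cmd 6 (t=28): FL=S FR=S RL=W RR=W
after cmd 7 (t=34): FL=S FR=S RL=S RR=S


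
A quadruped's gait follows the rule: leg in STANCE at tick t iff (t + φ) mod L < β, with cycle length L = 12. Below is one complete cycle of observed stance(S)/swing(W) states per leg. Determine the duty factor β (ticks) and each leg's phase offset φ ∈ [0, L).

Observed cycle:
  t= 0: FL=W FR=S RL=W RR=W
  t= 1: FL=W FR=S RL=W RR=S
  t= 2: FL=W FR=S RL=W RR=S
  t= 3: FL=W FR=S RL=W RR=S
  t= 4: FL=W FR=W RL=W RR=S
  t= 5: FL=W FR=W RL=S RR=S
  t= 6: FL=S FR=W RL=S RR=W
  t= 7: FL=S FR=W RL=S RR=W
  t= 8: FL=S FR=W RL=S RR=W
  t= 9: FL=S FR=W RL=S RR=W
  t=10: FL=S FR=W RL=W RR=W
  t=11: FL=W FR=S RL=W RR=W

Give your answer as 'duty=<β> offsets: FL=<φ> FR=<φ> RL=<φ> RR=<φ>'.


duty β = stance ticks per leg = 5
FL: stance ticks = 5; W→S at t=6 → φ=6
FR: stance ticks = 5; W→S at t=11 → φ=1
RL: stance ticks = 5; W→S at t=5 → φ=7
RR: stance ticks = 5; W→S at t=1 → φ=11

duty=5 offsets: FL=6 FR=1 RL=7 RR=11


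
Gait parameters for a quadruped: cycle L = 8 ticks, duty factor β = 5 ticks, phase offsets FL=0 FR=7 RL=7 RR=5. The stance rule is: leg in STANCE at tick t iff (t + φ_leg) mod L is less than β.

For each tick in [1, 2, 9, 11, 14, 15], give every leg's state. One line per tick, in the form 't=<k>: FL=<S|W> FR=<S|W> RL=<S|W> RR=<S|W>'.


t=1: phase=(1,0,0,6) vs β=5 → FL=S FR=S RL=S RR=W
t=2: phase=(2,1,1,7) vs β=5 → FL=S FR=S RL=S RR=W
t=9: phase=(1,0,0,6) vs β=5 → FL=S FR=S RL=S RR=W
t=11: phase=(3,2,2,0) vs β=5 → FL=S FR=S RL=S RR=S
t=14: phase=(6,5,5,3) vs β=5 → FL=W FR=W RL=W RR=S
t=15: phase=(7,6,6,4) vs β=5 → FL=W FR=W RL=W RR=S

t=1: FL=S FR=S RL=S RR=W
t=2: FL=S FR=S RL=S RR=W
t=9: FL=S FR=S RL=S RR=W
t=11: FL=S FR=S RL=S RR=S
t=14: FL=W FR=W RL=W RR=S
t=15: FL=W FR=W RL=W RR=S


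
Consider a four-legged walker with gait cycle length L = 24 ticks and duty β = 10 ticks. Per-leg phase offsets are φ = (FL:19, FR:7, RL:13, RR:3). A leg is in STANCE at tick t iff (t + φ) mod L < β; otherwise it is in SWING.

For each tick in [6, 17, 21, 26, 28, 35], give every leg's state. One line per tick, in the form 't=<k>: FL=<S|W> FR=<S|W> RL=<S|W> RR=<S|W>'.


t=6: FL=S FR=W RL=W RR=S
t=17: FL=W FR=S RL=S RR=W
t=21: FL=W FR=S RL=W RR=S
t=26: FL=W FR=S RL=W RR=S
t=28: FL=W FR=W RL=W RR=S
t=35: FL=S FR=W RL=S RR=W

t=6: phase=(1,13,19,9) vs β=10 → FL=S FR=W RL=W RR=S
t=17: phase=(12,0,6,20) vs β=10 → FL=W FR=S RL=S RR=W
t=21: phase=(16,4,10,0) vs β=10 → FL=W FR=S RL=W RR=S
t=26: phase=(21,9,15,5) vs β=10 → FL=W FR=S RL=W RR=S
t=28: phase=(23,11,17,7) vs β=10 → FL=W FR=W RL=W RR=S
t=35: phase=(6,18,0,14) vs β=10 → FL=S FR=W RL=S RR=W


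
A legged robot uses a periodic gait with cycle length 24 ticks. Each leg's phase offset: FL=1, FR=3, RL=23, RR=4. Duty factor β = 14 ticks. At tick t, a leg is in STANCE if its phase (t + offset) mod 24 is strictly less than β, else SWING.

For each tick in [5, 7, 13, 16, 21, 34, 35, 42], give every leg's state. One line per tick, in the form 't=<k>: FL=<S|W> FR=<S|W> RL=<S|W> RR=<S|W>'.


t=5: FL=S FR=S RL=S RR=S
t=7: FL=S FR=S RL=S RR=S
t=13: FL=W FR=W RL=S RR=W
t=16: FL=W FR=W RL=W RR=W
t=21: FL=W FR=S RL=W RR=S
t=34: FL=S FR=S RL=S RR=W
t=35: FL=S FR=W RL=S RR=W
t=42: FL=W FR=W RL=W RR=W

t=5: phase=(6,8,4,9) vs β=14 → FL=S FR=S RL=S RR=S
t=7: phase=(8,10,6,11) vs β=14 → FL=S FR=S RL=S RR=S
t=13: phase=(14,16,12,17) vs β=14 → FL=W FR=W RL=S RR=W
t=16: phase=(17,19,15,20) vs β=14 → FL=W FR=W RL=W RR=W
t=21: phase=(22,0,20,1) vs β=14 → FL=W FR=S RL=W RR=S
t=34: phase=(11,13,9,14) vs β=14 → FL=S FR=S RL=S RR=W
t=35: phase=(12,14,10,15) vs β=14 → FL=S FR=W RL=S RR=W
t=42: phase=(19,21,17,22) vs β=14 → FL=W FR=W RL=W RR=W


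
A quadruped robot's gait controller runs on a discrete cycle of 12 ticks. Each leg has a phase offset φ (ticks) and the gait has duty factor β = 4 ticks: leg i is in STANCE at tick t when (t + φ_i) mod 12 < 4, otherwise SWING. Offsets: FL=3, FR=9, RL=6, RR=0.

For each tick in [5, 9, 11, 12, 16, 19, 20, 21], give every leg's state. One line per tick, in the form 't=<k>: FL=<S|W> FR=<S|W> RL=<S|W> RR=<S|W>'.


t=5: FL=W FR=S RL=W RR=W
t=9: FL=S FR=W RL=S RR=W
t=11: FL=S FR=W RL=W RR=W
t=12: FL=S FR=W RL=W RR=S
t=16: FL=W FR=S RL=W RR=W
t=19: FL=W FR=W RL=S RR=W
t=20: FL=W FR=W RL=S RR=W
t=21: FL=S FR=W RL=S RR=W

t=5: phase=(8,2,11,5) vs β=4 → FL=W FR=S RL=W RR=W
t=9: phase=(0,6,3,9) vs β=4 → FL=S FR=W RL=S RR=W
t=11: phase=(2,8,5,11) vs β=4 → FL=S FR=W RL=W RR=W
t=12: phase=(3,9,6,0) vs β=4 → FL=S FR=W RL=W RR=S
t=16: phase=(7,1,10,4) vs β=4 → FL=W FR=S RL=W RR=W
t=19: phase=(10,4,1,7) vs β=4 → FL=W FR=W RL=S RR=W
t=20: phase=(11,5,2,8) vs β=4 → FL=W FR=W RL=S RR=W
t=21: phase=(0,6,3,9) vs β=4 → FL=S FR=W RL=S RR=W


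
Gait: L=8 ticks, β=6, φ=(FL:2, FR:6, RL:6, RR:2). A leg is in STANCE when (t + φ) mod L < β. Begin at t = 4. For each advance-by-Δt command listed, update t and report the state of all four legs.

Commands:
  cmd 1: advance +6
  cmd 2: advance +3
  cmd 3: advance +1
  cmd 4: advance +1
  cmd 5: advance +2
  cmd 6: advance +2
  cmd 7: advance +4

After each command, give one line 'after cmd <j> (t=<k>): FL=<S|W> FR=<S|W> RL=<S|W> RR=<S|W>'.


start t=4: FL=W FR=S RL=S RR=W
cmd 1: advance +6 → t=10, phase=(4,0,0,4) → FL=S FR=S RL=S RR=S
cmd 2: advance +3 → t=13, phase=(7,3,3,7) → FL=W FR=S RL=S RR=W
cmd 3: advance +1 → t=14, phase=(0,4,4,0) → FL=S FR=S RL=S RR=S
cmd 4: advance +1 → t=15, phase=(1,5,5,1) → FL=S FR=S RL=S RR=S
cmd 5: advance +2 → t=17, phase=(3,7,7,3) → FL=S FR=W RL=W RR=S
cmd 6: advance +2 → t=19, phase=(5,1,1,5) → FL=S FR=S RL=S RR=S
cmd 7: advance +4 → t=23, phase=(1,5,5,1) → FL=S FR=S RL=S RR=S

after cmd 1 (t=10): FL=S FR=S RL=S RR=S
after cmd 2 (t=13): FL=W FR=S RL=S RR=W
after cmd 3 (t=14): FL=S FR=S RL=S RR=S
after cmd 4 (t=15): FL=S FR=S RL=S RR=S
after cmd 5 (t=17): FL=S FR=W RL=W RR=S
after cmd 6 (t=19): FL=S FR=S RL=S RR=S
after cmd 7 (t=23): FL=S FR=S RL=S RR=S


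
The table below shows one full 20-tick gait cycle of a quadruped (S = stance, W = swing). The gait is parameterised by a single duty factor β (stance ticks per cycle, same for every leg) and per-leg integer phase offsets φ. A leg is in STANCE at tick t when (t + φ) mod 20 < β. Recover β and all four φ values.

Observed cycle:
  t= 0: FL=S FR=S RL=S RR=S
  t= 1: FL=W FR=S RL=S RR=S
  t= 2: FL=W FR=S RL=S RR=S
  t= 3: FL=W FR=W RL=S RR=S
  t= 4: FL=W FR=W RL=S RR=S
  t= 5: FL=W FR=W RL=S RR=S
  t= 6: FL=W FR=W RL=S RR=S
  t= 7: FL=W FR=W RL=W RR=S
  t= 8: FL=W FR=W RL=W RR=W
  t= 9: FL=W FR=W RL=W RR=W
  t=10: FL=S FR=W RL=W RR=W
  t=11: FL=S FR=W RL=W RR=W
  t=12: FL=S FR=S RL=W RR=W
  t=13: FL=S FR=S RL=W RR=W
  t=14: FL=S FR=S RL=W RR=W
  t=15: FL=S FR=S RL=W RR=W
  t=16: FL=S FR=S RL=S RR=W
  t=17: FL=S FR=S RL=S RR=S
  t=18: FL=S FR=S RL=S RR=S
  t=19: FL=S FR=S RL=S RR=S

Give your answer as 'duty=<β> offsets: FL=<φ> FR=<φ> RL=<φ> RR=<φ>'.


duty β = stance ticks per leg = 11
FL: stance ticks = 11; W→S at t=10 → φ=10
FR: stance ticks = 11; W→S at t=12 → φ=8
RL: stance ticks = 11; W→S at t=16 → φ=4
RR: stance ticks = 11; W→S at t=17 → φ=3

duty=11 offsets: FL=10 FR=8 RL=4 RR=3


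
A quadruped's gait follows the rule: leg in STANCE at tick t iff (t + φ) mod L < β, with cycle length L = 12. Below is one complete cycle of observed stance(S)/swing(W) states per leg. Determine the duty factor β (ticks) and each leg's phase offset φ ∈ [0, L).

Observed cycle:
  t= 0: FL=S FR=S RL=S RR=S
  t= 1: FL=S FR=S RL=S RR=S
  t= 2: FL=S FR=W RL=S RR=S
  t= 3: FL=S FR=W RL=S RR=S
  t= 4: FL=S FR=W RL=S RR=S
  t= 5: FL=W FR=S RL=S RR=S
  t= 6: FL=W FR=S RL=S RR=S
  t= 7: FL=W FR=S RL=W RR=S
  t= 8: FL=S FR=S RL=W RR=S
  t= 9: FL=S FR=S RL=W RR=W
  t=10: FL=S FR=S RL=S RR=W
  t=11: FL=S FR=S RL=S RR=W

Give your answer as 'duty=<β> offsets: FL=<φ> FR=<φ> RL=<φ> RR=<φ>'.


duty β = stance ticks per leg = 9
FL: stance ticks = 9; W→S at t=8 → φ=4
FR: stance ticks = 9; W→S at t=5 → φ=7
RL: stance ticks = 9; W→S at t=10 → φ=2
RR: stance ticks = 9; W→S at t=0 → φ=0

duty=9 offsets: FL=4 FR=7 RL=2 RR=0


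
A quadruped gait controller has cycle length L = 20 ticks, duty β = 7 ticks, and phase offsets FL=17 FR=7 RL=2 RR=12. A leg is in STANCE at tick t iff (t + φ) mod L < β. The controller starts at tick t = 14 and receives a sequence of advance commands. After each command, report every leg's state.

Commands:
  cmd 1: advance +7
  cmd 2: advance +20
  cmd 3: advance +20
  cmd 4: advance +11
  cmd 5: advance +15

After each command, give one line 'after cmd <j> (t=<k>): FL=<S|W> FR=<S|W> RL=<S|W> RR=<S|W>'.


start t=14: FL=W FR=S RL=W RR=S
cmd 1: advance +7 → t=21, phase=(18,8,3,13) → FL=W FR=W RL=S RR=W
cmd 2: advance +20 → t=41, phase=(18,8,3,13) → FL=W FR=W RL=S RR=W
cmd 3: advance +20 → t=61, phase=(18,8,3,13) → FL=W FR=W RL=S RR=W
cmd 4: advance +11 → t=72, phase=(9,19,14,4) → FL=W FR=W RL=W RR=S
cmd 5: advance +15 → t=87, phase=(4,14,9,19) → FL=S FR=W RL=W RR=W

after cmd 1 (t=21): FL=W FR=W RL=S RR=W
after cmd 2 (t=41): FL=W FR=W RL=S RR=W
after cmd 3 (t=61): FL=W FR=W RL=S RR=W
after cmd 4 (t=72): FL=W FR=W RL=W RR=S
after cmd 5 (t=87): FL=S FR=W RL=W RR=W


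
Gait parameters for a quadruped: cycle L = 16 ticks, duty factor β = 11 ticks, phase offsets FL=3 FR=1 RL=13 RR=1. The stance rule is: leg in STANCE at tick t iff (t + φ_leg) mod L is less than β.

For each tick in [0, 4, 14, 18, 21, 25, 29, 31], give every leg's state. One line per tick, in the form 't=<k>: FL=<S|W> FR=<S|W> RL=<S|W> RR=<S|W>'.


t=0: FL=S FR=S RL=W RR=S
t=4: FL=S FR=S RL=S RR=S
t=14: FL=S FR=W RL=W RR=W
t=18: FL=S FR=S RL=W RR=S
t=21: FL=S FR=S RL=S RR=S
t=25: FL=W FR=S RL=S RR=S
t=29: FL=S FR=W RL=S RR=W
t=31: FL=S FR=S RL=W RR=S

t=0: phase=(3,1,13,1) vs β=11 → FL=S FR=S RL=W RR=S
t=4: phase=(7,5,1,5) vs β=11 → FL=S FR=S RL=S RR=S
t=14: phase=(1,15,11,15) vs β=11 → FL=S FR=W RL=W RR=W
t=18: phase=(5,3,15,3) vs β=11 → FL=S FR=S RL=W RR=S
t=21: phase=(8,6,2,6) vs β=11 → FL=S FR=S RL=S RR=S
t=25: phase=(12,10,6,10) vs β=11 → FL=W FR=S RL=S RR=S
t=29: phase=(0,14,10,14) vs β=11 → FL=S FR=W RL=S RR=W
t=31: phase=(2,0,12,0) vs β=11 → FL=S FR=S RL=W RR=S


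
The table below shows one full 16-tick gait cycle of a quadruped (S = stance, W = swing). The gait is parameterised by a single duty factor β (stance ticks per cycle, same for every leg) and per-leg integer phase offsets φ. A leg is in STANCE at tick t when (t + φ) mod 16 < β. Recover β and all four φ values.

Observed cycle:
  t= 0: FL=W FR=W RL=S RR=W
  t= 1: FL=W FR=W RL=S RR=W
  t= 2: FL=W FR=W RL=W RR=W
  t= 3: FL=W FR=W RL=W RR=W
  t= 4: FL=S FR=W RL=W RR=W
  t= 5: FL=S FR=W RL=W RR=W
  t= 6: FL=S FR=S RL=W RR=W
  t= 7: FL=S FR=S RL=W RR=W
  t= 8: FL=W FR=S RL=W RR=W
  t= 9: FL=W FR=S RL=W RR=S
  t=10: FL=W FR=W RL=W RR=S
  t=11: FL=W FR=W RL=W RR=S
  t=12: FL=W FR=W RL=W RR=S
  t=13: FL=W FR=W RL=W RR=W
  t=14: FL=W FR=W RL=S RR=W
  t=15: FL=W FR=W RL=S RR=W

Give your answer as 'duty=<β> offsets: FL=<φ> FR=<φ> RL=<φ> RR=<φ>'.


duty β = stance ticks per leg = 4
FL: stance ticks = 4; W→S at t=4 → φ=12
FR: stance ticks = 4; W→S at t=6 → φ=10
RL: stance ticks = 4; W→S at t=14 → φ=2
RR: stance ticks = 4; W→S at t=9 → φ=7

duty=4 offsets: FL=12 FR=10 RL=2 RR=7


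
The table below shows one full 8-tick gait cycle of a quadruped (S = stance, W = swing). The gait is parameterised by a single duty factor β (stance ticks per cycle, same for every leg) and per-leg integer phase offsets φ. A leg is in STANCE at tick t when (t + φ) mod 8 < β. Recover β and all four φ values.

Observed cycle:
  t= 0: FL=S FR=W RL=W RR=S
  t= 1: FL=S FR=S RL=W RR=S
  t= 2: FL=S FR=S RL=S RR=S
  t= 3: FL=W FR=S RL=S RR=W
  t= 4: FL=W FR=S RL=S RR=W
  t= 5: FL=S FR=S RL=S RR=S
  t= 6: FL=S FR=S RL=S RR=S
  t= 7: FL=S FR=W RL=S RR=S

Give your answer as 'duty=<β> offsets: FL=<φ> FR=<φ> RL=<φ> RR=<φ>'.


duty=6 offsets: FL=3 FR=7 RL=6 RR=3

duty β = stance ticks per leg = 6
FL: stance ticks = 6; W→S at t=5 → φ=3
FR: stance ticks = 6; W→S at t=1 → φ=7
RL: stance ticks = 6; W→S at t=2 → φ=6
RR: stance ticks = 6; W→S at t=5 → φ=3


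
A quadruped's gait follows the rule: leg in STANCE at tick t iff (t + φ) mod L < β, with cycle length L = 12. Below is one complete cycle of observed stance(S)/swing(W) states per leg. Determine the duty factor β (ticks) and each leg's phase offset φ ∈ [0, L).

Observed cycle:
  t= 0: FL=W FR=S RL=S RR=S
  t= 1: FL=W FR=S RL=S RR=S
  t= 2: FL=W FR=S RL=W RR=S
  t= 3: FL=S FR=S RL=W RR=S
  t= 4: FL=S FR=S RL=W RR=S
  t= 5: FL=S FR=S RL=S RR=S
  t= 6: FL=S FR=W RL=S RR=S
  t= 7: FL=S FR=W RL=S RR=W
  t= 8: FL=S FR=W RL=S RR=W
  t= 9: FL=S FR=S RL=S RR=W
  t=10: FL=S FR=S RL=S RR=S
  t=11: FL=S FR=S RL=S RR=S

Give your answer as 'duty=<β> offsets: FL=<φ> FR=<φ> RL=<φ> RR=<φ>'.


duty β = stance ticks per leg = 9
FL: stance ticks = 9; W→S at t=3 → φ=9
FR: stance ticks = 9; W→S at t=9 → φ=3
RL: stance ticks = 9; W→S at t=5 → φ=7
RR: stance ticks = 9; W→S at t=10 → φ=2

duty=9 offsets: FL=9 FR=3 RL=7 RR=2


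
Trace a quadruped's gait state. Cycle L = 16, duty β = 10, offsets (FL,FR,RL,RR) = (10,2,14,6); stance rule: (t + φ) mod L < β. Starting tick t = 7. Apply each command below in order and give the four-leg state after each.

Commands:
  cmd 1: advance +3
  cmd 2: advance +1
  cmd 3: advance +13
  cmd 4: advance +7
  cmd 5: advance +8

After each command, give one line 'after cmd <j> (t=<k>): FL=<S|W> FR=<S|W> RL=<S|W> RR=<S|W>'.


after cmd 1 (t=10): FL=S FR=W RL=S RR=S
after cmd 2 (t=11): FL=S FR=W RL=S RR=S
after cmd 3 (t=24): FL=S FR=W RL=S RR=W
after cmd 4 (t=31): FL=S FR=S RL=W RR=S
after cmd 5 (t=39): FL=S FR=S RL=S RR=W

start t=7: FL=S FR=S RL=S RR=W
cmd 1: advance +3 → t=10, phase=(4,12,8,0) → FL=S FR=W RL=S RR=S
cmd 2: advance +1 → t=11, phase=(5,13,9,1) → FL=S FR=W RL=S RR=S
cmd 3: advance +13 → t=24, phase=(2,10,6,14) → FL=S FR=W RL=S RR=W
cmd 4: advance +7 → t=31, phase=(9,1,13,5) → FL=S FR=S RL=W RR=S
cmd 5: advance +8 → t=39, phase=(1,9,5,13) → FL=S FR=S RL=S RR=W


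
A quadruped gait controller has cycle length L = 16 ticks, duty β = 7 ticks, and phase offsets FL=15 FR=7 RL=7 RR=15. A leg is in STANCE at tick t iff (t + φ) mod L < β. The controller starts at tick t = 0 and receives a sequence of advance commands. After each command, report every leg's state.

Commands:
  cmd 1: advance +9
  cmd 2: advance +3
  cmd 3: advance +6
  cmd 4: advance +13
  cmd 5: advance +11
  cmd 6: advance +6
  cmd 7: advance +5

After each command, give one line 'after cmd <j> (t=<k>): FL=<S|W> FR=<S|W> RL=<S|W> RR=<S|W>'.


after cmd 1 (t=9): FL=W FR=S RL=S RR=W
after cmd 2 (t=12): FL=W FR=S RL=S RR=W
after cmd 3 (t=18): FL=S FR=W RL=W RR=S
after cmd 4 (t=31): FL=W FR=S RL=S RR=W
after cmd 5 (t=42): FL=W FR=S RL=S RR=W
after cmd 6 (t=48): FL=W FR=W RL=W RR=W
after cmd 7 (t=53): FL=S FR=W RL=W RR=S

start t=0: FL=W FR=W RL=W RR=W
cmd 1: advance +9 → t=9, phase=(8,0,0,8) → FL=W FR=S RL=S RR=W
cmd 2: advance +3 → t=12, phase=(11,3,3,11) → FL=W FR=S RL=S RR=W
cmd 3: advance +6 → t=18, phase=(1,9,9,1) → FL=S FR=W RL=W RR=S
cmd 4: advance +13 → t=31, phase=(14,6,6,14) → FL=W FR=S RL=S RR=W
cmd 5: advance +11 → t=42, phase=(9,1,1,9) → FL=W FR=S RL=S RR=W
cmd 6: advance +6 → t=48, phase=(15,7,7,15) → FL=W FR=W RL=W RR=W
cmd 7: advance +5 → t=53, phase=(4,12,12,4) → FL=S FR=W RL=W RR=S


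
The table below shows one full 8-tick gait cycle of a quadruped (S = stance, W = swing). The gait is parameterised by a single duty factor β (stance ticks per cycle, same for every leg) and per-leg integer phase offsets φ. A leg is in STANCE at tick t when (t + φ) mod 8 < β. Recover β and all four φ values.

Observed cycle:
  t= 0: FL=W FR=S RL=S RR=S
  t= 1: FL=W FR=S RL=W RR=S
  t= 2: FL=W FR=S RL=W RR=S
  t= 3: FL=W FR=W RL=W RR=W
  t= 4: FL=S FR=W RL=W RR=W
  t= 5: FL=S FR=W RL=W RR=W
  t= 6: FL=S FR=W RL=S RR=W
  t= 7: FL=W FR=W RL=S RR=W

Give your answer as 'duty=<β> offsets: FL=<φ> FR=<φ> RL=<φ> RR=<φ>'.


duty β = stance ticks per leg = 3
FL: stance ticks = 3; W→S at t=4 → φ=4
FR: stance ticks = 3; W→S at t=0 → φ=0
RL: stance ticks = 3; W→S at t=6 → φ=2
RR: stance ticks = 3; W→S at t=0 → φ=0

duty=3 offsets: FL=4 FR=0 RL=2 RR=0


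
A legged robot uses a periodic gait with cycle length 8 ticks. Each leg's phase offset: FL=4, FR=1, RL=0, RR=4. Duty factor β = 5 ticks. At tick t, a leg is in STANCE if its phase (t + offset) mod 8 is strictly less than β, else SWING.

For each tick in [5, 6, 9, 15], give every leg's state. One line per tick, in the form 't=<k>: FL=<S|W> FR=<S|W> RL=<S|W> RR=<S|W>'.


t=5: FL=S FR=W RL=W RR=S
t=6: FL=S FR=W RL=W RR=S
t=9: FL=W FR=S RL=S RR=W
t=15: FL=S FR=S RL=W RR=S

t=5: phase=(1,6,5,1) vs β=5 → FL=S FR=W RL=W RR=S
t=6: phase=(2,7,6,2) vs β=5 → FL=S FR=W RL=W RR=S
t=9: phase=(5,2,1,5) vs β=5 → FL=W FR=S RL=S RR=W
t=15: phase=(3,0,7,3) vs β=5 → FL=S FR=S RL=W RR=S


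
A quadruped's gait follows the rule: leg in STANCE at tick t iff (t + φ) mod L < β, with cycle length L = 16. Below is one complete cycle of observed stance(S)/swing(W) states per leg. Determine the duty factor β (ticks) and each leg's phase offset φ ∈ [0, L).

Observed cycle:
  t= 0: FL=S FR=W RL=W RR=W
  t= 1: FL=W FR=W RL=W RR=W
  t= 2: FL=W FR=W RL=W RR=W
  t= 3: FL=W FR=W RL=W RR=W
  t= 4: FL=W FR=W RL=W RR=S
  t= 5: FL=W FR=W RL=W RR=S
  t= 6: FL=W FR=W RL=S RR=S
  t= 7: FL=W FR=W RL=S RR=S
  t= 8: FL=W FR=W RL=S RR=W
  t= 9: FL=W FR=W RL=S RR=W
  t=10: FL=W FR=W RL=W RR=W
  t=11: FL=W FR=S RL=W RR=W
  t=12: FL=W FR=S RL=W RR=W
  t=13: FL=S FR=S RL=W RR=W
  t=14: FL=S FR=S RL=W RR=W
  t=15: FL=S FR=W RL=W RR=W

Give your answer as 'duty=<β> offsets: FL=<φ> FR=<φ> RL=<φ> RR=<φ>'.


duty=4 offsets: FL=3 FR=5 RL=10 RR=12

duty β = stance ticks per leg = 4
FL: stance ticks = 4; W→S at t=13 → φ=3
FR: stance ticks = 4; W→S at t=11 → φ=5
RL: stance ticks = 4; W→S at t=6 → φ=10
RR: stance ticks = 4; W→S at t=4 → φ=12


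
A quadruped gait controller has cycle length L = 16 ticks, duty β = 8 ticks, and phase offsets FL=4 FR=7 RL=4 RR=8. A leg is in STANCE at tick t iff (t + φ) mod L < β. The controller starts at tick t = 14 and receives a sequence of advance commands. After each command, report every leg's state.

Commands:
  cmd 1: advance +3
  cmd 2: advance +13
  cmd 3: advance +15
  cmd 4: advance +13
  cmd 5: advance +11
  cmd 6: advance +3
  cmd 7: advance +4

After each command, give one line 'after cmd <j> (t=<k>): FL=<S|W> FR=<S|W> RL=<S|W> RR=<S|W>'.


start t=14: FL=S FR=S RL=S RR=S
cmd 1: advance +3 → t=17, phase=(5,8,5,9) → FL=S FR=W RL=S RR=W
cmd 2: advance +13 → t=30, phase=(2,5,2,6) → FL=S FR=S RL=S RR=S
cmd 3: advance +15 → t=45, phase=(1,4,1,5) → FL=S FR=S RL=S RR=S
cmd 4: advance +13 → t=58, phase=(14,1,14,2) → FL=W FR=S RL=W RR=S
cmd 5: advance +11 → t=69, phase=(9,12,9,13) → FL=W FR=W RL=W RR=W
cmd 6: advance +3 → t=72, phase=(12,15,12,0) → FL=W FR=W RL=W RR=S
cmd 7: advance +4 → t=76, phase=(0,3,0,4) → FL=S FR=S RL=S RR=S

after cmd 1 (t=17): FL=S FR=W RL=S RR=W
after cmd 2 (t=30): FL=S FR=S RL=S RR=S
after cmd 3 (t=45): FL=S FR=S RL=S RR=S
after cmd 4 (t=58): FL=W FR=S RL=W RR=S
after cmd 5 (t=69): FL=W FR=W RL=W RR=W
after cmd 6 (t=72): FL=W FR=W RL=W RR=S
after cmd 7 (t=76): FL=S FR=S RL=S RR=S


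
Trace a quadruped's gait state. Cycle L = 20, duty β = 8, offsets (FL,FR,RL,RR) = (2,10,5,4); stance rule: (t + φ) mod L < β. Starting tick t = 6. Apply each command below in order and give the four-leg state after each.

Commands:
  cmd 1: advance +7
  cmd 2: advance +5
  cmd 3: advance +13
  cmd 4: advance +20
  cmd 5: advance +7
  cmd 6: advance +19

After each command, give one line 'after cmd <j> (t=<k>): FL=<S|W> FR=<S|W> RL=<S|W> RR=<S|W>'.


start t=6: FL=W FR=W RL=W RR=W
cmd 1: advance +7 → t=13, phase=(15,3,18,17) → FL=W FR=S RL=W RR=W
cmd 2: advance +5 → t=18, phase=(0,8,3,2) → FL=S FR=W RL=S RR=S
cmd 3: advance +13 → t=31, phase=(13,1,16,15) → FL=W FR=S RL=W RR=W
cmd 4: advance +20 → t=51, phase=(13,1,16,15) → FL=W FR=S RL=W RR=W
cmd 5: advance +7 → t=58, phase=(0,8,3,2) → FL=S FR=W RL=S RR=S
cmd 6: advance +19 → t=77, phase=(19,7,2,1) → FL=W FR=S RL=S RR=S

after cmd 1 (t=13): FL=W FR=S RL=W RR=W
after cmd 2 (t=18): FL=S FR=W RL=S RR=S
after cmd 3 (t=31): FL=W FR=S RL=W RR=W
after cmd 4 (t=51): FL=W FR=S RL=W RR=W
after cmd 5 (t=58): FL=S FR=W RL=S RR=S
after cmd 6 (t=77): FL=W FR=S RL=S RR=S


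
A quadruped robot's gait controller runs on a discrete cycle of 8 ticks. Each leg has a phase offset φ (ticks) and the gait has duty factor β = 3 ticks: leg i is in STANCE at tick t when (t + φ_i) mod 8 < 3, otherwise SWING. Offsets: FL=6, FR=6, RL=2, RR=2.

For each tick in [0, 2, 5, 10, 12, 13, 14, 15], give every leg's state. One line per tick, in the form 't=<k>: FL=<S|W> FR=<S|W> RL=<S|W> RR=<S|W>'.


t=0: FL=W FR=W RL=S RR=S
t=2: FL=S FR=S RL=W RR=W
t=5: FL=W FR=W RL=W RR=W
t=10: FL=S FR=S RL=W RR=W
t=12: FL=S FR=S RL=W RR=W
t=13: FL=W FR=W RL=W RR=W
t=14: FL=W FR=W RL=S RR=S
t=15: FL=W FR=W RL=S RR=S

t=0: phase=(6,6,2,2) vs β=3 → FL=W FR=W RL=S RR=S
t=2: phase=(0,0,4,4) vs β=3 → FL=S FR=S RL=W RR=W
t=5: phase=(3,3,7,7) vs β=3 → FL=W FR=W RL=W RR=W
t=10: phase=(0,0,4,4) vs β=3 → FL=S FR=S RL=W RR=W
t=12: phase=(2,2,6,6) vs β=3 → FL=S FR=S RL=W RR=W
t=13: phase=(3,3,7,7) vs β=3 → FL=W FR=W RL=W RR=W
t=14: phase=(4,4,0,0) vs β=3 → FL=W FR=W RL=S RR=S
t=15: phase=(5,5,1,1) vs β=3 → FL=W FR=W RL=S RR=S


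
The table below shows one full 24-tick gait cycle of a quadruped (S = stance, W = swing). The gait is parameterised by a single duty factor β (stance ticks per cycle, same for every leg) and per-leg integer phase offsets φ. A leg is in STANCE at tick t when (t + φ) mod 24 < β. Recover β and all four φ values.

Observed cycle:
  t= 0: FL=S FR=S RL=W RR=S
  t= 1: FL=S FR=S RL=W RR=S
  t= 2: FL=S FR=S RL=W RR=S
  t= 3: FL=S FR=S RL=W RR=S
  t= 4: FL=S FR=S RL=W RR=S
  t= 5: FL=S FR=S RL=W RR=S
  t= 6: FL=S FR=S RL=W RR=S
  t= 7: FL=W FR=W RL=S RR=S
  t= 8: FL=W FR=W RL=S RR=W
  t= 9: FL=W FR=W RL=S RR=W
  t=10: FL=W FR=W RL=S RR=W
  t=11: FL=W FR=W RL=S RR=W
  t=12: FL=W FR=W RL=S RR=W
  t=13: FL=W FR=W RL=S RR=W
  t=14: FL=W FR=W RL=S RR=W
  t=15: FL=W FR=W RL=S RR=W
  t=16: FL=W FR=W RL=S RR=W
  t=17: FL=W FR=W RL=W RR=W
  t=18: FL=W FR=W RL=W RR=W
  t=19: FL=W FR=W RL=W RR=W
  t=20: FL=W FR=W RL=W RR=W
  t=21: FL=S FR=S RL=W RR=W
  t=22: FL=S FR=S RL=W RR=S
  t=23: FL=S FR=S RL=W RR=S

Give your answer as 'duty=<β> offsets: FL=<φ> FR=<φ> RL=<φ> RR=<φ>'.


duty β = stance ticks per leg = 10
FL: stance ticks = 10; W→S at t=21 → φ=3
FR: stance ticks = 10; W→S at t=21 → φ=3
RL: stance ticks = 10; W→S at t=7 → φ=17
RR: stance ticks = 10; W→S at t=22 → φ=2

duty=10 offsets: FL=3 FR=3 RL=17 RR=2


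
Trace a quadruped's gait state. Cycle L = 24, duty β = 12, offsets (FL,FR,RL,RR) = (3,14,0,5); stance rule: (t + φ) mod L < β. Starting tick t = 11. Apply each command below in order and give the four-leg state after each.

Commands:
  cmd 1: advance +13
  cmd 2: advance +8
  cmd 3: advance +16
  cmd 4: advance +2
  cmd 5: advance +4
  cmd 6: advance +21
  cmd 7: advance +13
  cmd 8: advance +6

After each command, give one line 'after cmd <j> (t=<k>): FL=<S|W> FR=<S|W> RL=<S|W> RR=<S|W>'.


after cmd 1 (t=24): FL=S FR=W RL=S RR=S
after cmd 2 (t=32): FL=S FR=W RL=S RR=W
after cmd 3 (t=48): FL=S FR=W RL=S RR=S
after cmd 4 (t=50): FL=S FR=W RL=S RR=S
after cmd 5 (t=54): FL=S FR=W RL=S RR=S
after cmd 6 (t=75): FL=S FR=W RL=S RR=S
after cmd 7 (t=88): FL=W FR=S RL=W RR=W
after cmd 8 (t=94): FL=S FR=W RL=W RR=S

start t=11: FL=W FR=S RL=S RR=W
cmd 1: advance +13 → t=24, phase=(3,14,0,5) → FL=S FR=W RL=S RR=S
cmd 2: advance +8 → t=32, phase=(11,22,8,13) → FL=S FR=W RL=S RR=W
cmd 3: advance +16 → t=48, phase=(3,14,0,5) → FL=S FR=W RL=S RR=S
cmd 4: advance +2 → t=50, phase=(5,16,2,7) → FL=S FR=W RL=S RR=S
cmd 5: advance +4 → t=54, phase=(9,20,6,11) → FL=S FR=W RL=S RR=S
cmd 6: advance +21 → t=75, phase=(6,17,3,8) → FL=S FR=W RL=S RR=S
cmd 7: advance +13 → t=88, phase=(19,6,16,21) → FL=W FR=S RL=W RR=W
cmd 8: advance +6 → t=94, phase=(1,12,22,3) → FL=S FR=W RL=W RR=S


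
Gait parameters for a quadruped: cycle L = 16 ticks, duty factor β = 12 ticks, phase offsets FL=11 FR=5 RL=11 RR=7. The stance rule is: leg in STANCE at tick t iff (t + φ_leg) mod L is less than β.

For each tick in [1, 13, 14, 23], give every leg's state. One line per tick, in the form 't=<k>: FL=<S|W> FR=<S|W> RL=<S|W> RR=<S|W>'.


t=1: phase=(12,6,12,8) vs β=12 → FL=W FR=S RL=W RR=S
t=13: phase=(8,2,8,4) vs β=12 → FL=S FR=S RL=S RR=S
t=14: phase=(9,3,9,5) vs β=12 → FL=S FR=S RL=S RR=S
t=23: phase=(2,12,2,14) vs β=12 → FL=S FR=W RL=S RR=W

t=1: FL=W FR=S RL=W RR=S
t=13: FL=S FR=S RL=S RR=S
t=14: FL=S FR=S RL=S RR=S
t=23: FL=S FR=W RL=S RR=W


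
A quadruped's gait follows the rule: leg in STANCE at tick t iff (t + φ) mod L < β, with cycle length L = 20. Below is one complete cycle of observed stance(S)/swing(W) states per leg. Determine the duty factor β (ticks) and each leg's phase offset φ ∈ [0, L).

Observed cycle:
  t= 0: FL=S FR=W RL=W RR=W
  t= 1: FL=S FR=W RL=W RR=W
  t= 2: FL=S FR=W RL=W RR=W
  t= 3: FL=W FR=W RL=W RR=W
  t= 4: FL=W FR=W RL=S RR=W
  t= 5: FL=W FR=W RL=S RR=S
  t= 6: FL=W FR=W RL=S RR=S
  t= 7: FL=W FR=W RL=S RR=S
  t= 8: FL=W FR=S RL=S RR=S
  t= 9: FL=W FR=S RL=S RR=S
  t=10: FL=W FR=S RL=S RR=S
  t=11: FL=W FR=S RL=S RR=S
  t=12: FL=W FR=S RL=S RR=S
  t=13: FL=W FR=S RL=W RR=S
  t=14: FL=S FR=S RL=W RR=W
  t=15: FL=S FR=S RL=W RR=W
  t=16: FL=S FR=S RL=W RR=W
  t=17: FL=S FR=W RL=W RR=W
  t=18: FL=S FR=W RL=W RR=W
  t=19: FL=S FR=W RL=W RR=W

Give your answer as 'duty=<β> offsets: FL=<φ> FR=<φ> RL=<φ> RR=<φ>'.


duty β = stance ticks per leg = 9
FL: stance ticks = 9; W→S at t=14 → φ=6
FR: stance ticks = 9; W→S at t=8 → φ=12
RL: stance ticks = 9; W→S at t=4 → φ=16
RR: stance ticks = 9; W→S at t=5 → φ=15

duty=9 offsets: FL=6 FR=12 RL=16 RR=15
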